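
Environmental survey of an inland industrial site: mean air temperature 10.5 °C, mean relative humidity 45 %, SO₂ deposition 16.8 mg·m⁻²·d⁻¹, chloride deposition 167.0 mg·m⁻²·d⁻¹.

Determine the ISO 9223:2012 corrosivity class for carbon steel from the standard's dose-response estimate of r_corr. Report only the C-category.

carbon steel: f(T) = -0.054·(T−10) [T>10 °C] = -0.0270
  Pd branch = 1.77·Pd^0.52·e^(0.02·RH+f) = 18.38 μm/a
  Cl⁻ term: 0.102·167.0^0.62·exp(0.033·45+0.04·10.5) = 16.37
  r_corr = 18.38 + 16.37 = 34.75 μm/a
ISO 9223 Table 2 (carbon steel): 25 < 34.7 ≤ 50 μm/a ⇒ C3

C3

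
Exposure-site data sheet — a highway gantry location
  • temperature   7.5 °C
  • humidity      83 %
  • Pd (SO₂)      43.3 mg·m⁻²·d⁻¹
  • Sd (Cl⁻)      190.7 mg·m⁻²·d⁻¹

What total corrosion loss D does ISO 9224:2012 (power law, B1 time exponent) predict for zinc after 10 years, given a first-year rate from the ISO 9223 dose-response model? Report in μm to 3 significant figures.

D(10) = 26.6 μm

zinc: T≤10 °C ⇒ hinge +0.038·(7.5−10) = -0.0950
  Pd branch = 0.0129·Pd^0.44·e^(0.046·RH+f) = 2.802 μm/a
  Sd branch = 0.0175·Sd^0.57·e^(0.008·RH+0.085·T) = 1.283 μm/a
  r_corr = 2.802 + 1.283 = 4.085 μm/a
Power-law: D(10) = r_corr · 10^0.813
  D(10) = 4.085 × 10^0.813 = 4.085 × 6.501 = 26.56 μm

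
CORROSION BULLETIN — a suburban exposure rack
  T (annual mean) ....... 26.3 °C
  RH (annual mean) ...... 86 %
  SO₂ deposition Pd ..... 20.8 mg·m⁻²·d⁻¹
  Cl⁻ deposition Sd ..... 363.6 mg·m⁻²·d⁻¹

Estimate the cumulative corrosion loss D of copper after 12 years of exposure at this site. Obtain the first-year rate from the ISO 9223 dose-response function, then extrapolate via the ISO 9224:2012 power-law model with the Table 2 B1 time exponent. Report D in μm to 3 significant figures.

D(12) = 23.8 μm

copper: T>10 °C ⇒ hinge -0.080·(26.3−10) = -1.3040
  Pd branch = 0.0053·Pd^0.26·e^(0.059·RH+f) = 0.5061 μm/a
  Sd branch = 0.01025·Sd^0.27·e^(0.036·RH+0.049·T) = 4.04 μm/a
  sum: 0.5061 + 4.04 → r_corr = 4.546 μm/a
Long-term exponent b (ISO 9224 Table 2, B1) = 0.667
  D(12) = 4.546 × 12^0.667 = 4.546 × 5.246 = 23.85 μm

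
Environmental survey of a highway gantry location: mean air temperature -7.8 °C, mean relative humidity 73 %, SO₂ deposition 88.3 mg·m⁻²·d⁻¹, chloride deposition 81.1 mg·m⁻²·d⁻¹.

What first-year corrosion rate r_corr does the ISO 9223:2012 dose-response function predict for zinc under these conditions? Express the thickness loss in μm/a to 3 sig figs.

zinc: f(T) = +0.038·(T−10) [T≤10 °C] = -0.6764
  SO₂ term: 0.0129·88.3^0.44·exp(0.046·73-0.6764) = 1.353
  Cl⁻ term: 0.0175·81.1^0.57·exp(0.008·73+0.085·-7.8) = 0.1981
  sum: 1.353 + 0.1981 → r_corr = 1.551 μm/a

r_corr = 1.55 μm/a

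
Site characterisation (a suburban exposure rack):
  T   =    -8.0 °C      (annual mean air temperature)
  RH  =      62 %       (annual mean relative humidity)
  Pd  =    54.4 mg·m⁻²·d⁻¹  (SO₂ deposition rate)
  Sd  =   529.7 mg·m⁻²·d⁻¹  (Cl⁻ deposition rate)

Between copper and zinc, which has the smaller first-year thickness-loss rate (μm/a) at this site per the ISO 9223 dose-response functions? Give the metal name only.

copper: temperature factor f = +0.126·(-18.0) = -2.2680
  SO₂ term: 0.0053·54.4^0.26·exp(0.059·62-2.2680) = 0.06015
  Sd branch = 0.01025·Sd^0.27·e^(0.036·RH+0.049·T) = 0.351 μm/a
  sum: 0.06015 + 0.351 → r_corr = 0.4112 μm/a
zinc: f(T) = +0.038·(T−10) [T≤10 °C] = -0.6840
  SO₂ term: 0.0129·54.4^0.44·exp(0.046·62-0.6840) = 0.6543
  Sd branch = 0.0175·Sd^0.57·e^(0.008·RH+0.085·T) = 0.5198 μm/a
  r_corr = 0.6543 + 0.5198 = 1.174 μm/a
Ordering by μm/a: zinc (1.17) > copper (0.411)

copper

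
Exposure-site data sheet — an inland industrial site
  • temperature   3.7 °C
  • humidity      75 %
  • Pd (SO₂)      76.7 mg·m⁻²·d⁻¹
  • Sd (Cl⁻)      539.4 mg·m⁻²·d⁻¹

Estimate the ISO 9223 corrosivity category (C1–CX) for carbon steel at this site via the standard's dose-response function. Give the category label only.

C5

carbon steel: f(T) = +0.150·(T−10) [T≤10 °C] = -0.9450
  sulphur-dioxide contribution → 29.45 μm/a
  chloride contribution → 69.43 μm/a
  total first-year rate 98.88 μm/a
Category bounds: 80…200 μm/a bracket r_corr ⇒ C5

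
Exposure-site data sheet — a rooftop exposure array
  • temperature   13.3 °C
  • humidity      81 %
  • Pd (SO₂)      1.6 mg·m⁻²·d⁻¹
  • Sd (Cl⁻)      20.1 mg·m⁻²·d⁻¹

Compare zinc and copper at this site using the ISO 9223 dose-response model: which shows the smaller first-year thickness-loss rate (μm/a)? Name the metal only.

zinc: T>10 °C ⇒ hinge -0.071·(13.3−10) = -0.2343
  Pd branch = 0.0129·Pd^0.44·e^(0.046·RH+f) = 0.521 μm/a
  Sd branch = 0.0175·Sd^0.57·e^(0.008·RH+0.085·T) = 0.5731 μm/a
  r_corr = 0.521 + 0.5731 = 1.094 μm/a
copper: T>10 °C ⇒ hinge -0.080·(13.3−10) = -0.2640
  SO₂ term: 0.0053·1.6^0.26·exp(0.059·81-0.2640) = 0.5473
  Sd branch = 0.01025·Sd^0.27·e^(0.036·RH+0.049·T) = 0.8166 μm/a
  r_corr = 0.5473 + 0.8166 = 1.364 μm/a
Ordering by μm/a: copper (1.36) > zinc (1.09)

zinc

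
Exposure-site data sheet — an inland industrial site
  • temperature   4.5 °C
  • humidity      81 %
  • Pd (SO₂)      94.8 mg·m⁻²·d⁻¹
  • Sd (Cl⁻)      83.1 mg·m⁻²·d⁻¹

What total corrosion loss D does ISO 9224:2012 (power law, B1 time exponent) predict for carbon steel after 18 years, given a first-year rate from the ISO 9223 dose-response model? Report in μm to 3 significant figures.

carbon steel: temperature factor f = +0.150·(-5.5) = -0.8250
  SO₂ term: 1.77·94.8^0.52·exp(0.02·81-0.8250) = 41.8
  Sd branch = 0.102·Sd^0.62·e^(0.033·RH+0.04·T) = 27.4 μm/a
  r_corr = 41.8 + 27.4 = 69.2 μm/a
Long-term exponent b (ISO 9224 Table 2, B1) = 0.523
  D(18) = 69.2 × 18^0.523 = 69.2 × 4.534 = 313.8 μm

D(18) = 314 μm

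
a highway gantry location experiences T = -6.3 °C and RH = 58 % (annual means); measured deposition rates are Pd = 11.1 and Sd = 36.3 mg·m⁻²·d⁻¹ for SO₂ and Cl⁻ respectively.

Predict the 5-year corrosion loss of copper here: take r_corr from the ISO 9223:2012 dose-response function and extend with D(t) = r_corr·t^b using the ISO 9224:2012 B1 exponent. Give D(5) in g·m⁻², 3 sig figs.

copper: temperature factor f = +0.126·(-16.3) = -2.0538
  Pd branch = 0.0053·Pd^0.26·e^(0.059·RH+f) = 0.03893 μm/a
  Sd branch = 0.01025·Sd^0.27·e^(0.036·RH+0.049·T) = 0.1602 μm/a
  r_corr = 0.03893 + 0.1602 = 0.1991 μm/a
Power-law: D(5) = r_corr · 5^0.667
  D(5) = 0.1991 × 5^0.667 = 0.1991 × 2.926 = 0.5825 μm
  Mass loss = 0.5825 μm × 8.96 g/cm³ = 5.22 g·m⁻²

D(5) = 5.22 g·m⁻²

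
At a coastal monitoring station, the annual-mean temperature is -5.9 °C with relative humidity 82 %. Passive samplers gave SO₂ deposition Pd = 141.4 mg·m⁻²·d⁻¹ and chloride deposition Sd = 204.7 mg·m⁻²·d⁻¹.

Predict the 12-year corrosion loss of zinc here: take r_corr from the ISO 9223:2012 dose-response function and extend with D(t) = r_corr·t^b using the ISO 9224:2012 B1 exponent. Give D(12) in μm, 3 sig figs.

D(12) = 23.6 μm

zinc: T≤10 °C ⇒ hinge +0.038·(-5.9−10) = -0.6042
  sulphur-dioxide contribution → 2.707 μm/a
  chloride contribution → 0.4241 μm/a
  ⇒ r_corr(zinc) = 3.131 μm/a
Long-term exponent b (ISO 9224 Table 2, B1) = 0.813
  D(12) = 3.131 × 12^0.813 = 3.131 × 7.54 = 23.61 μm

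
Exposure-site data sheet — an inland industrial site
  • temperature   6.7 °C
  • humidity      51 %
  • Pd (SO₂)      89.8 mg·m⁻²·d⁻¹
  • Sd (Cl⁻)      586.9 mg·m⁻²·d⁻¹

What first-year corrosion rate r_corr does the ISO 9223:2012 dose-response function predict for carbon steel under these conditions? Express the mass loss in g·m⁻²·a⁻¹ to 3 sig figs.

r_corr = 537 g·m⁻²·a⁻¹

carbon steel: temperature factor f = +0.150·(-3.3) = -0.4950
  Pd branch = 1.77·Pd^0.52·e^(0.02·RH+f) = 31.02 μm/a
  Cl⁻ term: 0.102·586.9^0.62·exp(0.033·51+0.04·6.7) = 37.36
  sum: 31.02 + 37.36 → r_corr = 68.38 μm/a
Convert to mass loss: 68.38 μm/a × 7.85 g/cm³ = 536.8 g·m⁻²·a⁻¹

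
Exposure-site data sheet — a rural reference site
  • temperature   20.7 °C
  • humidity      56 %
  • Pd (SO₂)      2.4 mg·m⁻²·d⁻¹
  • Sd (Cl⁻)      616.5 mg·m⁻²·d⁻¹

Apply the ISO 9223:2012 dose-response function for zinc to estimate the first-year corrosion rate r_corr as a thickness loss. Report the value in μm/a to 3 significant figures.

zinc: T>10 °C ⇒ hinge -0.071·(20.7−10) = -0.7597
  sulphur-dioxide contribution → 0.1166 μm/a
  chloride contribution → 6.194 μm/a
  ⇒ r_corr(zinc) = 6.311 μm/a

r_corr = 6.31 μm/a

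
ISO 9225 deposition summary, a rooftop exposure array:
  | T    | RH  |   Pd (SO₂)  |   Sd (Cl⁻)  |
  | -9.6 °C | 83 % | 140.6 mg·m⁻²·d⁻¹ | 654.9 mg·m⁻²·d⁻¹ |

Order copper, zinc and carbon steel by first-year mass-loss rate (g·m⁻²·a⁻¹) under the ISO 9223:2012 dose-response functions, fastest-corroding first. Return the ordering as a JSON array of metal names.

copper: T≤10 °C ⇒ hinge +0.126·(-9.6−10) = -2.4696
  Pd branch = 0.0053·Pd^0.26·e^(0.059·RH+f) = 0.2172 μm/a
  Cl⁻ term: 0.01025·654.9^0.27·exp(0.036·83+0.049·-9.6) = 0.7319
  sum: 0.2172 + 0.7319 → r_corr = 0.9492 μm/a
  mass loss = 0.9492 μm/a × 8.96 g/cm³ = 8.505 g·m⁻²·a⁻¹
zinc: temperature factor f = +0.038·(-19.6) = -0.7448
  SO₂ term: 0.0129·140.6^0.44·exp(0.046·83-0.7448) = 2.457
  Sd branch = 0.0175·Sd^0.57·e^(0.008·RH+0.085·T) = 0.6057 μm/a
  sum: 2.457 + 0.6057 → r_corr = 3.063 μm/a
  mass loss = 3.063 μm/a × 7.14 g/cm³ = 21.87 g·m⁻²·a⁻¹
carbon steel: f(T) = +0.150·(T−10) [T≤10 °C] = -2.9400
  SO₂ term: 1.77·140.6^0.52·exp(0.02·83-2.9400) = 6.442
  Cl⁻ term: 0.102·654.9^0.62·exp(0.033·83+0.04·-9.6) = 59.9
  r_corr = 6.442 + 59.9 = 66.34 μm/a
  mass loss = 66.34 μm/a × 7.85 g/cm³ = 520.7 g·m⁻²·a⁻¹
Ordering by g·m⁻²·a⁻¹: carbon steel (521) > zinc (21.9) > copper (8.5)

["carbon steel", "zinc", "copper"]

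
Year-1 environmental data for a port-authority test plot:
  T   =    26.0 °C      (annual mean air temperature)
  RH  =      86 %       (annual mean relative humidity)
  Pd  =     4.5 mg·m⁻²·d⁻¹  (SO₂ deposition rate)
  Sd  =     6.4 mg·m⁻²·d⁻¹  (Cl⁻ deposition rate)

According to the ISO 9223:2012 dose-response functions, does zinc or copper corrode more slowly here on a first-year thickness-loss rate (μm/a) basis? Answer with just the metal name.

zinc: T>10 °C ⇒ hinge -0.071·(26.0−10) = -1.1360
  sulphur-dioxide contribution → 0.4195 μm/a
  chloride contribution → 0.9144 μm/a
  ⇒ r_corr(zinc) = 1.334 μm/a
copper: T>10 °C ⇒ hinge -0.080·(26.0−10) = -1.2800
  sulphur-dioxide contribution → 0.3482 μm/a
  chloride contribution → 1.337 μm/a
  ⇒ r_corr(copper) = 1.686 μm/a
Ordering by μm/a: copper (1.69) > zinc (1.33)

zinc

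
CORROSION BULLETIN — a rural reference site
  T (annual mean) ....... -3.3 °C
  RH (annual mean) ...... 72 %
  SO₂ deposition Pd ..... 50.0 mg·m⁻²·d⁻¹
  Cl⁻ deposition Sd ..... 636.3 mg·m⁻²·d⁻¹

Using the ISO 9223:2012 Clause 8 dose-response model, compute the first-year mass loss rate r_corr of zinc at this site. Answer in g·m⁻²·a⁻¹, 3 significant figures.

zinc: f(T) = +0.038·(T−10) [T≤10 °C] = -0.5054
  sulphur-dioxide contribution → 1.194 μm/a
  chloride contribution → 0.9321 μm/a
  total first-year rate 2.126 μm/a
Convert to mass loss: 2.126 μm/a × 7.14 g/cm³ = 15.18 g·m⁻²·a⁻¹

r_corr = 15.2 g·m⁻²·a⁻¹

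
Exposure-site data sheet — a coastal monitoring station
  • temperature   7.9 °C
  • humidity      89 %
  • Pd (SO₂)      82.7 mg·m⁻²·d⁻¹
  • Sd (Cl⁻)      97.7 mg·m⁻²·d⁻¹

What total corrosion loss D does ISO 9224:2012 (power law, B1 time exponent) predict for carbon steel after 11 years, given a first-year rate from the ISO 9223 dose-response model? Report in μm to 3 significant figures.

carbon steel: f(T) = +0.150·(T−10) [T≤10 °C] = -0.3150
  Pd branch = 1.77·Pd^0.52·e^(0.02·RH+f) = 76.09 μm/a
  Cl⁻ term: 0.102·97.7^0.62·exp(0.033·89+0.04·7.9) = 45.2
  sum: 76.09 + 45.2 → r_corr = 121.3 μm/a
Power-law: D(11) = r_corr · 11^0.523
  D(11) = 121.3 × 11^0.523 = 121.3 × 3.505 = 425.1 μm

D(11) = 425 μm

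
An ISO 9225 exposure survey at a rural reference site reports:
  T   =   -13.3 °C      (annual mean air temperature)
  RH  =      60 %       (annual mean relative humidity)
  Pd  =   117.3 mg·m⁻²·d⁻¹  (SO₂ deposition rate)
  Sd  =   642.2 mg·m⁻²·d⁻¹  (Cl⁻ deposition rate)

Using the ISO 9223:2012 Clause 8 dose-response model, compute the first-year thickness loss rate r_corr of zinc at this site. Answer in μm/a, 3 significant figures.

r_corr = 1.05 μm/a

zinc: f(T) = +0.038·(T−10) [T≤10 °C] = -0.8854
  Pd branch = 0.0129·Pd^0.44·e^(0.046·RH+f) = 0.6842 μm/a
  Cl⁻ term: 0.0175·642.2^0.57·exp(0.008·60+0.085·-13.3) = 0.3638
  r_corr = 0.6842 + 0.3638 = 1.048 μm/a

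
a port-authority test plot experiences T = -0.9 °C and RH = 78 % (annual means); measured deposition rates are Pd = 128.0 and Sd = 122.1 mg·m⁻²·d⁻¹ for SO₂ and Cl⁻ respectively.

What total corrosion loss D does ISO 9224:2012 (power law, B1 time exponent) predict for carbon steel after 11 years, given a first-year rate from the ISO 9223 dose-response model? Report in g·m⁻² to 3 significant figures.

D(11) = 1.26e+03 g·m⁻²

carbon steel: temperature factor f = +0.150·(-10.9) = -1.6350
  Pd branch = 1.77·Pd^0.52·e^(0.02·RH+f) = 20.47 μm/a
  Sd branch = 0.102·Sd^0.62·e^(0.033·RH+0.04·T) = 25.39 μm/a
  r_corr = 20.47 + 25.39 = 45.86 μm/a
ISO 9224: D(t) = r_corr · t^b with b = 0.523 (carbon steel, B1)
  D(11) = 45.86 × 11^0.523 = 45.86 × 3.505 = 160.7 μm
  Mass loss = 160.7 μm × 7.85 g/cm³ = 1262 g·m⁻²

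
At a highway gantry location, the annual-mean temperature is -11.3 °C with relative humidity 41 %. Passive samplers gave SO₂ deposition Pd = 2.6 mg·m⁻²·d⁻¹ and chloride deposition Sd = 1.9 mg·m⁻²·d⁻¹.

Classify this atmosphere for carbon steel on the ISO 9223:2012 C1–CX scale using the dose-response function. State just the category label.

carbon steel: f(T) = +0.150·(T−10) [T≤10 °C] = -3.1950
  sulphur-dioxide contribution → 0.2706 μm/a
  chloride contribution → 0.3739 μm/a
  total first-year rate 0.6445 μm/a
ISO 9223 Table 2 (carbon steel): 0 < 0.644 ≤ 1.3 μm/a ⇒ C1

C1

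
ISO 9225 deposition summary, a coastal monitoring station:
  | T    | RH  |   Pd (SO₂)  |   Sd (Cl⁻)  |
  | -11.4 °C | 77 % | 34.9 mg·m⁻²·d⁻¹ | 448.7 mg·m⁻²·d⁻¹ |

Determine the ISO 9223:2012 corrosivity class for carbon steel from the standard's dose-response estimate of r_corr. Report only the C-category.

carbon steel: f(T) = +0.150·(T−10) [T≤10 °C] = -3.2100
  SO₂ term: 1.77·34.9^0.52·exp(0.02·77-3.2100) = 2.113
  Sd branch = 0.102·Sd^0.62·e^(0.033·RH+0.04·T) = 36.17 μm/a
  r_corr = 2.113 + 36.17 = 38.28 μm/a
ISO 9223 Table 2 (carbon steel): 25 < 38.3 ≤ 50 μm/a ⇒ C3

C3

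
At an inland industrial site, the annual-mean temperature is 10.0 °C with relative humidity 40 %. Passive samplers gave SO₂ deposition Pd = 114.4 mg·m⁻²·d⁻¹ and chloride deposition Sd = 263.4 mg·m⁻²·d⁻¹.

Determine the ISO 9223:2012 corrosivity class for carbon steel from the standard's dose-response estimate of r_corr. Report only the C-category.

C4

carbon steel: f(T) = +0.150·(T−10) [T≤10 °C] = +0.0000
  SO₂ term: 1.77·114.4^0.52·exp(0.02·40+0.0000) = 46.32
  Sd branch = 0.102·Sd^0.62·e^(0.033·RH+0.04·T) = 18.05 μm/a
  sum: 46.32 + 18.05 → r_corr = 64.37 μm/a
ISO 9223 Table 2 (carbon steel): 50 < 64.4 ≤ 80 μm/a ⇒ C4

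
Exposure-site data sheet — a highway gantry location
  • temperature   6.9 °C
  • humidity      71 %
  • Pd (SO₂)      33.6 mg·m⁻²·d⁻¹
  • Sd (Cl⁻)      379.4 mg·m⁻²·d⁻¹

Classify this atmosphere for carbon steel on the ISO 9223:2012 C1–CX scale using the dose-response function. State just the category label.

carbon steel: temperature factor f = +0.150·(-3.1) = -0.4650
  sulphur-dioxide contribution → 28.6 μm/a
  chloride contribution → 55.6 μm/a
  ⇒ r_corr(carbon steel) = 84.2 μm/a
84.2 μm/a falls in (80, 200] for carbon steel → category C5

C5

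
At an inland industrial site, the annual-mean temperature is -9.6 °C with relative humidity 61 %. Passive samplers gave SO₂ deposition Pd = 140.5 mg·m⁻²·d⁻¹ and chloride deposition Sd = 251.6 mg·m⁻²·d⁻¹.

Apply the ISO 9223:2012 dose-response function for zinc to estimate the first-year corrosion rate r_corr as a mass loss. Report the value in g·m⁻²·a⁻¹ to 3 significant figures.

r_corr = 8.48 g·m⁻²·a⁻¹

zinc: T≤10 °C ⇒ hinge +0.038·(-9.6−10) = -0.7448
  SO₂ term: 0.0129·140.5^0.44·exp(0.046·61-0.7448) = 0.8928
  Sd branch = 0.0175·Sd^0.57·e^(0.008·RH+0.085·T) = 0.2944 μm/a
  r_corr = 0.8928 + 0.2944 = 1.187 μm/a
Convert to mass loss: 1.187 μm/a × 7.14 g/cm³ = 8.477 g·m⁻²·a⁻¹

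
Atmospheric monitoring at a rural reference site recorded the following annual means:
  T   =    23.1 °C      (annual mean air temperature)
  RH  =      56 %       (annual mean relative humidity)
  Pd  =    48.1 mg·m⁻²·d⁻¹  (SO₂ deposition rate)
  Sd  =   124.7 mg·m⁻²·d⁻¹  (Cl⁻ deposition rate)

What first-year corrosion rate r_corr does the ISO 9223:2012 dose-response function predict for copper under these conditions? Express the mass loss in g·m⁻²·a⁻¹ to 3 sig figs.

copper: T>10 °C ⇒ hinge -0.080·(23.1−10) = -1.0480
  SO₂ term: 0.0053·48.1^0.26·exp(0.059·56-1.0480) = 0.1385
  Sd branch = 0.01025·Sd^0.27·e^(0.036·RH+0.049·T) = 0.8785 μm/a
  sum: 0.1385 + 0.8785 → r_corr = 1.017 μm/a
Convert to mass loss: 1.017 μm/a × 8.96 g/cm³ = 9.112 g·m⁻²·a⁻¹

r_corr = 9.11 g·m⁻²·a⁻¹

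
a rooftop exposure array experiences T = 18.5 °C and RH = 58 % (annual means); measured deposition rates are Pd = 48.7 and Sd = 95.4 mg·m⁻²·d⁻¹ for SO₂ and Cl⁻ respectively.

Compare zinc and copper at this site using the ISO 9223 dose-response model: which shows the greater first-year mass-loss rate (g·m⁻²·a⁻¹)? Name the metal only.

zinc: T>10 °C ⇒ hinge -0.071·(18.5−10) = -0.6035
  sulphur-dioxide contribution → 0.562 μm/a
  chloride contribution → 1.802 μm/a
  total first-year rate 2.364 μm/a
  mass loss = 2.364 μm/a × 7.14 g/cm³ = 16.88 g·m⁻²·a⁻¹
copper: T>10 °C ⇒ hinge -0.080·(18.5−10) = -0.6800
  sulphur-dioxide contribution → 0.2259 μm/a
  chloride contribution → 0.701 μm/a
  ⇒ r_corr(copper) = 0.9268 μm/a
  mass loss = 0.9268 μm/a × 8.96 g/cm³ = 8.304 g·m⁻²·a⁻¹
Ordering by g·m⁻²·a⁻¹: zinc (16.9) > copper (8.3)

zinc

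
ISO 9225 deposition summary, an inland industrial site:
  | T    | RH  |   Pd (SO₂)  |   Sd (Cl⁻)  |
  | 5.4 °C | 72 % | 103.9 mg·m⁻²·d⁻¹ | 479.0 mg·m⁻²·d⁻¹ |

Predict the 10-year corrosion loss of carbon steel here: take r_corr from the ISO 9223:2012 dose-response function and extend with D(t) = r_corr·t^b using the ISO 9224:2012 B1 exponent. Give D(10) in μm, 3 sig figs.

D(10) = 348 μm

carbon steel: T≤10 °C ⇒ hinge +0.150·(5.4−10) = -0.6900
  sulphur-dioxide contribution → 41.91 μm/a
  chloride contribution → 62.53 μm/a
  ⇒ r_corr(carbon steel) = 104.4 μm/a
Power-law: D(10) = r_corr · 10^0.523
  D(10) = 104.4 × 10^0.523 = 104.4 × 3.334 = 348.2 μm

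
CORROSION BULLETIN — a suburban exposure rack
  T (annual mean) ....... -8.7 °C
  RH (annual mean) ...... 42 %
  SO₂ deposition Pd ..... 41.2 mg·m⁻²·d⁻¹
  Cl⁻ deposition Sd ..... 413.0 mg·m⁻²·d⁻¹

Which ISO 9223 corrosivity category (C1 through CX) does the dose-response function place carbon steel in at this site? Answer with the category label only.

C2

carbon steel: temperature factor f = +0.150·(-18.7) = -2.8050
  SO₂ term: 1.77·41.2^0.52·exp(0.02·42-2.8050) = 1.715
  Cl⁻ term: 0.102·413.0^0.62·exp(0.033·42+0.04·-8.7) = 12.06
  sum: 1.715 + 12.06 → r_corr = 13.77 μm/a
ISO 9223 Table 2 (carbon steel): 1.3 < 13.8 ≤ 25 μm/a ⇒ C2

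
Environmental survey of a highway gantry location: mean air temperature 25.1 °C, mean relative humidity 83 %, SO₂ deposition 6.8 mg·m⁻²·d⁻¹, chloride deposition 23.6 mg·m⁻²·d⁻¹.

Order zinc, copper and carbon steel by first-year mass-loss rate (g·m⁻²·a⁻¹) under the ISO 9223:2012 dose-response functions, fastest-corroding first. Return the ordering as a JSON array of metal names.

["carbon steel", "copper", "zinc"]

zinc: temperature factor f = -0.071·(15.1) = -1.0721
  Pd branch = 0.0129·Pd^0.44·e^(0.046·RH+f) = 0.4671 μm/a
  Sd branch = 0.0175·Sd^0.57·e^(0.008·RH+0.085·T) = 1.74 μm/a
  r_corr = 0.4671 + 1.74 = 2.207 μm/a
  mass loss = 2.207 μm/a × 7.14 g/cm³ = 15.76 g·m⁻²·a⁻¹
copper: T>10 °C ⇒ hinge -0.080·(25.1−10) = -1.2080
  SO₂ term: 0.0053·6.8^0.26·exp(0.059·83-1.2080) = 0.349
  Sd branch = 0.01025·Sd^0.27·e^(0.036·RH+0.049·T) = 1.634 μm/a
  r_corr = 0.349 + 1.634 = 1.983 μm/a
  mass loss = 1.983 μm/a × 8.96 g/cm³ = 17.77 g·m⁻²·a⁻¹
carbon steel: temperature factor f = -0.054·(15.1) = -0.8154
  SO₂ term: 1.77·6.8^0.52·exp(0.02·83-0.8154) = 11.16
  Sd branch = 0.102·Sd^0.62·e^(0.033·RH+0.04·T) = 30.58 μm/a
  r_corr = 11.16 + 30.58 = 41.74 μm/a
  mass loss = 41.74 μm/a × 7.85 g/cm³ = 327.6 g·m⁻²·a⁻¹
Ordering by g·m⁻²·a⁻¹: carbon steel (328) > copper (17.8) > zinc (15.8)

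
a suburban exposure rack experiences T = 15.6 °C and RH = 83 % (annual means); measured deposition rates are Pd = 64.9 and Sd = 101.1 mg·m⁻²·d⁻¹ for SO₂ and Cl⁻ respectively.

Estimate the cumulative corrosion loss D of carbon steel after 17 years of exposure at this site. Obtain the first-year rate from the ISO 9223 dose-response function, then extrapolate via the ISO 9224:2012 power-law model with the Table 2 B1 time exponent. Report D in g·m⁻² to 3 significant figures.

carbon steel: temperature factor f = -0.054·(5.6) = -0.3024
  sulphur-dioxide contribution → 60.25 μm/a
  chloride contribution → 51.53 μm/a
  ⇒ r_corr(carbon steel) = 111.8 μm/a
Power-law: D(17) = r_corr · 17^0.523
  D(17) = 111.8 × 17^0.523 = 111.8 × 4.401 = 491.9 μm
  Mass loss = 491.9 μm × 7.85 g/cm³ = 3862 g·m⁻²

D(17) = 3.86e+03 g·m⁻²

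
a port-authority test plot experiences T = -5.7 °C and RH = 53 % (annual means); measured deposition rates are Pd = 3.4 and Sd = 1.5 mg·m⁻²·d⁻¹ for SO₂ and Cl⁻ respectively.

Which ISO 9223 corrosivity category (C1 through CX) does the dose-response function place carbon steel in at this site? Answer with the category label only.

C2

carbon steel: temperature factor f = +0.150·(-15.7) = -2.3550
  SO₂ term: 1.77·3.4^0.52·exp(0.02·53-2.3550) = 0.9161
  Sd branch = 0.102·Sd^0.62·e^(0.033·RH+0.04·T) = 0.6003 μm/a
  sum: 0.9161 + 0.6003 → r_corr = 1.516 μm/a
1.52 μm/a falls in (1.3, 25] for carbon steel → category C2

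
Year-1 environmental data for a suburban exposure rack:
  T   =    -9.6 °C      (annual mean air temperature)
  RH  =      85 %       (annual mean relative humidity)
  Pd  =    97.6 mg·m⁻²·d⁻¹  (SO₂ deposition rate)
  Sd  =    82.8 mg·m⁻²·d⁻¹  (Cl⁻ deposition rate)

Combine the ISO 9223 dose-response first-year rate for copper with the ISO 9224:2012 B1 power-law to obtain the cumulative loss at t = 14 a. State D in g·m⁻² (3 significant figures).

D(14) = 35.0 g·m⁻²

copper: T≤10 °C ⇒ hinge +0.126·(-9.6−10) = -2.4696
  SO₂ term: 0.0053·97.6^0.26·exp(0.059·85-2.4696) = 0.2223
  Cl⁻ term: 0.01025·82.8^0.27·exp(0.036·85+0.049·-9.6) = 0.45
  r_corr = 0.2223 + 0.45 = 0.6724 μm/a
Long-term exponent b (ISO 9224 Table 2, B1) = 0.667
  D(14) = 0.6724 × 14^0.667 = 0.6724 × 5.814 = 3.909 μm
  Mass loss = 3.909 μm × 8.96 g/cm³ = 35.02 g·m⁻²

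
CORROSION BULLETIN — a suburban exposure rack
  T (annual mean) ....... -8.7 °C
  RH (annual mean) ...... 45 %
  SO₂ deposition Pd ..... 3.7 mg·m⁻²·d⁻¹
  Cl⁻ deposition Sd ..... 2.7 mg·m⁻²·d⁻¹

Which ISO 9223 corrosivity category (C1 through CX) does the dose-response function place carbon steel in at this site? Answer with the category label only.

carbon steel: f(T) = +0.150·(T−10) [T≤10 °C] = -2.8050
  sulphur-dioxide contribution → 0.5201 μm/a
  chloride contribution → 0.5886 μm/a
  ⇒ r_corr(carbon steel) = 1.109 μm/a
ISO 9223 Table 2 (carbon steel): 0 < 1.11 ≤ 1.3 μm/a ⇒ C1

C1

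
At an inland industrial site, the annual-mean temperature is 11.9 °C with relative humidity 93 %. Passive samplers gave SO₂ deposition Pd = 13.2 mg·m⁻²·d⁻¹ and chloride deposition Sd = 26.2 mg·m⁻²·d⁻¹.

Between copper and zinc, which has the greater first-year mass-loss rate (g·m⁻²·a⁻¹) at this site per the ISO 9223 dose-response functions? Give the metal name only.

copper

copper: T>10 °C ⇒ hinge -0.080·(11.9−10) = -0.1520
  sulphur-dioxide contribution → 2.151 μm/a
  chloride contribution → 1.262 μm/a
  ⇒ r_corr(copper) = 3.412 μm/a
  mass loss = 3.412 μm/a × 8.96 g/cm³ = 30.57 g·m⁻²·a⁻¹
zinc: f(T) = -0.071·(T−10) [T>10 °C] = -0.1349
  sulphur-dioxide contribution → 2.529 μm/a
  chloride contribution → 0.6514 μm/a
  total first-year rate 3.181 μm/a
  mass loss = 3.181 μm/a × 7.14 g/cm³ = 22.71 g·m⁻²·a⁻¹
Ordering by g·m⁻²·a⁻¹: copper (30.6) > zinc (22.7)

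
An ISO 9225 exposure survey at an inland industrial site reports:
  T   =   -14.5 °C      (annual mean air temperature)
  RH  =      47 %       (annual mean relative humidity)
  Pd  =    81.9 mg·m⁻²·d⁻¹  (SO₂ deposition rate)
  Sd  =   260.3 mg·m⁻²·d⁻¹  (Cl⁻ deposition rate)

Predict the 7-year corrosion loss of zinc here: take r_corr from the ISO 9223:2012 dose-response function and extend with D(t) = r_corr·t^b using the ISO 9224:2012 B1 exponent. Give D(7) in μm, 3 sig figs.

zinc: T≤10 °C ⇒ hinge +0.038·(-14.5−10) = -0.9310
  sulphur-dioxide contribution → 0.3069 μm/a
  chloride contribution → 0.177 μm/a
  total first-year rate 0.4839 μm/a
Power-law: D(7) = r_corr · 7^0.813
  D(7) = 0.4839 × 7^0.813 = 0.4839 × 4.865 = 2.354 μm

D(7) = 2.35 μm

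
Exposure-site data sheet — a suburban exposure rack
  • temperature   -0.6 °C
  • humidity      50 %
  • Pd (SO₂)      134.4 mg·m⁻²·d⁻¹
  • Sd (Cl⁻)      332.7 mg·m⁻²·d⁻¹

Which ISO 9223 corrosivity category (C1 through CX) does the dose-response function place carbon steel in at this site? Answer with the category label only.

C3

carbon steel: T≤10 °C ⇒ hinge +0.150·(-0.6−10) = -1.5900
  Pd branch = 1.77·Pd^0.52·e^(0.02·RH+f) = 12.55 μm/a
  Cl⁻ term: 0.102·332.7^0.62·exp(0.033·50+0.04·-0.6) = 18.99
  r_corr = 12.55 + 18.99 = 31.53 μm/a
31.5 μm/a falls in (25, 50] for carbon steel → category C3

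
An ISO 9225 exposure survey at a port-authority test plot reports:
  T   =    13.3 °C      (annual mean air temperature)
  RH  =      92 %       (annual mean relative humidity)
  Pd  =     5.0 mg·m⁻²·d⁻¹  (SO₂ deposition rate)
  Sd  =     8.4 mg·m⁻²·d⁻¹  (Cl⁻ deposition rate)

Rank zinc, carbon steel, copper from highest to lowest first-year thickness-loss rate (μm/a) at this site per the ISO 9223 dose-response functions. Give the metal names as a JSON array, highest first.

["carbon steel", "copper", "zinc"]

zinc: T>10 °C ⇒ hinge -0.071·(13.3−10) = -0.2343
  Pd branch = 0.0129·Pd^0.44·e^(0.046·RH+f) = 1.427 μm/a
  Sd branch = 0.0175·Sd^0.57·e^(0.008·RH+0.085·T) = 0.3806 μm/a
  r_corr = 1.427 + 0.3806 = 1.807 μm/a
carbon steel: f(T) = -0.054·(T−10) [T>10 °C] = -0.1782
  Pd branch = 1.77·Pd^0.52·e^(0.02·RH+f) = 21.54 μm/a
  Sd branch = 0.102·Sd^0.62·e^(0.033·RH+0.04·T) = 13.53 μm/a
  sum: 21.54 + 13.53 → r_corr = 35.06 μm/a
copper: temperature factor f = -0.080·(3.3) = -0.2640
  Pd branch = 0.0053·Pd^0.26·e^(0.059·RH+f) = 1.408 μm/a
  Cl⁻ term: 0.01025·8.4^0.27·exp(0.036·92+0.049·13.3) = 0.9587
  sum: 1.408 + 0.9587 → r_corr = 2.367 μm/a
Ordering by μm/a: carbon steel (35.1) > copper (2.37) > zinc (1.81)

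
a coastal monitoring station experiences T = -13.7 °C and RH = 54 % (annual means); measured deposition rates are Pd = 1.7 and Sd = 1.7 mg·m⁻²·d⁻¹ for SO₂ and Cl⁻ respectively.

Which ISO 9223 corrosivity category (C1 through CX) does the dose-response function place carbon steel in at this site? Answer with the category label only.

C1

carbon steel: T≤10 °C ⇒ hinge +0.150·(-13.7−10) = -3.5550
  SO₂ term: 1.77·1.7^0.52·exp(0.02·54-3.5550) = 0.1963
  Sd branch = 0.102·Sd^0.62·e^(0.033·RH+0.04·T) = 0.4869 μm/a
  sum: 0.1963 + 0.4869 → r_corr = 0.6832 μm/a
0.683 μm/a falls in (0, 1.3] for carbon steel → category C1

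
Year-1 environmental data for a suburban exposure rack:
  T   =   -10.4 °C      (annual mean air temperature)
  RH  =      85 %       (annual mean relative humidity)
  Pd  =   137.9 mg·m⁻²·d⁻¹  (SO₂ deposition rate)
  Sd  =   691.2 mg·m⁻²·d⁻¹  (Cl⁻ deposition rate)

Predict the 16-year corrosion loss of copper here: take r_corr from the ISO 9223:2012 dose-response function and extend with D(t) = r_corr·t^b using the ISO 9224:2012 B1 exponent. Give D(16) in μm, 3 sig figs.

copper: temperature factor f = +0.126·(-20.4) = -2.5704
  Pd branch = 0.0053·Pd^0.26·e^(0.059·RH+f) = 0.2199 μm/a
  Cl⁻ term: 0.01025·691.2^0.27·exp(0.036·85+0.049·-10.4) = 0.7674
  r_corr = 0.2199 + 0.7674 = 0.9873 μm/a
ISO 9224: D(t) = r_corr · t^b with b = 0.667 (copper, B1)
  D(16) = 0.9873 × 16^0.667 = 0.9873 × 6.355 = 6.275 μm

D(16) = 6.28 μm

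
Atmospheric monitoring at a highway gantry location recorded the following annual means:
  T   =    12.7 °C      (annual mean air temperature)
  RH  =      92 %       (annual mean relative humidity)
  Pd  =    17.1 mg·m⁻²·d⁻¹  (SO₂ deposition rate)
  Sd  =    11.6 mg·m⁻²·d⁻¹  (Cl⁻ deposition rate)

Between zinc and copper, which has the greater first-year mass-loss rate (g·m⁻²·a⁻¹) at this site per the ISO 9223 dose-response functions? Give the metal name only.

copper

zinc: T>10 °C ⇒ hinge -0.071·(12.7−10) = -0.1917
  Pd branch = 0.0129·Pd^0.44·e^(0.046·RH+f) = 2.557 μm/a
  Cl⁻ term: 0.0175·11.6^0.57·exp(0.008·92+0.085·12.7) = 0.4348
  r_corr = 2.557 + 0.4348 = 2.992 μm/a
  mass loss = 2.992 μm/a × 7.14 g/cm³ = 21.36 g·m⁻²·a⁻¹
copper: f(T) = -0.080·(T−10) [T>10 °C] = -0.2160
  Pd branch = 0.0053·Pd^0.26·e^(0.059·RH+f) = 2.034 μm/a
  Sd branch = 0.01025·Sd^0.27·e^(0.036·RH+0.049·T) = 1.016 μm/a
  sum: 2.034 + 1.016 → r_corr = 3.05 μm/a
  mass loss = 3.05 μm/a × 8.96 g/cm³ = 27.33 g·m⁻²·a⁻¹
Ordering by g·m⁻²·a⁻¹: copper (27.3) > zinc (21.4)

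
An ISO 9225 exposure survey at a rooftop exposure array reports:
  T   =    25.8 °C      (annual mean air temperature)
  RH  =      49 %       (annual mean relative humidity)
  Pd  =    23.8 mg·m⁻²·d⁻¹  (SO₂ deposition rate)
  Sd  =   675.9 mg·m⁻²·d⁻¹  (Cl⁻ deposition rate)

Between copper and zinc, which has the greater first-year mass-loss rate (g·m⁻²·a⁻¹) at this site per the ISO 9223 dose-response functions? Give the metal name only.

zinc

copper: f(T) = -0.080·(T−10) [T>10 °C] = -1.2640
  sulphur-dioxide contribution → 0.06149 μm/a
  chloride contribution → 1.23 μm/a
  total first-year rate 1.292 μm/a
  mass loss = 1.292 μm/a × 8.96 g/cm³ = 11.57 g·m⁻²·a⁻¹
zinc: temperature factor f = -0.071·(15.8) = -1.1218
  sulphur-dioxide contribution → 0.1614 μm/a
  chloride contribution → 9.522 μm/a
  ⇒ r_corr(zinc) = 9.683 μm/a
  mass loss = 9.683 μm/a × 7.14 g/cm³ = 69.14 g·m⁻²·a⁻¹
Ordering by g·m⁻²·a⁻¹: zinc (69.1) > copper (11.6)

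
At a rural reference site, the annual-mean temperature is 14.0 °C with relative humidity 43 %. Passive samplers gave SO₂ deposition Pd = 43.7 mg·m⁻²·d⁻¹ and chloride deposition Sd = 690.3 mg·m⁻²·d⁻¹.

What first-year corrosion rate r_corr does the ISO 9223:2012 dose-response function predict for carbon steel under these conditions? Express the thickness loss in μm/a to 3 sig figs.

carbon steel: temperature factor f = -0.054·(4.0) = -0.2160
  SO₂ term: 1.77·43.7^0.52·exp(0.02·43-0.2160) = 24.03
  Cl⁻ term: 0.102·690.3^0.62·exp(0.033·43+0.04·14.0) = 42.49
  r_corr = 24.03 + 42.49 = 66.52 μm/a

r_corr = 66.5 μm/a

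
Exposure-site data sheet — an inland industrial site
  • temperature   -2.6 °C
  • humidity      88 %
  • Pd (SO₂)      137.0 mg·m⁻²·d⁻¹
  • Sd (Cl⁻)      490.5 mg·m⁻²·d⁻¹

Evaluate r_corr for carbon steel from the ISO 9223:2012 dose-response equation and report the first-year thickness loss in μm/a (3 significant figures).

carbon steel: f(T) = +0.150·(T−10) [T≤10 °C] = -1.8900
  Pd branch = 1.77·Pd^0.52·e^(0.02·RH+f) = 20.07 μm/a
  Sd branch = 0.102·Sd^0.62·e^(0.033·RH+0.04·T) = 78.13 μm/a
  r_corr = 20.07 + 78.13 = 98.2 μm/a

r_corr = 98.2 μm/a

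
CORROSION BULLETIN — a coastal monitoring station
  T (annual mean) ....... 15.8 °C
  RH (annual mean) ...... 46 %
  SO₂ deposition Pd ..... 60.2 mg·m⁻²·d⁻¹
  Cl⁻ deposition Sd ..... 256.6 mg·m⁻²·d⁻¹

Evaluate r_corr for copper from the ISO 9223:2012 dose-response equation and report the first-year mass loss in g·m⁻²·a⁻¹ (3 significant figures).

r_corr = 5.97 g·m⁻²·a⁻¹

copper: T>10 °C ⇒ hinge -0.080·(15.8−10) = -0.4640
  sulphur-dioxide contribution → 0.1459 μm/a
  chloride contribution → 0.5208 μm/a
  total first-year rate 0.6667 μm/a
Convert to mass loss: 0.6667 μm/a × 8.96 g/cm³ = 5.974 g·m⁻²·a⁻¹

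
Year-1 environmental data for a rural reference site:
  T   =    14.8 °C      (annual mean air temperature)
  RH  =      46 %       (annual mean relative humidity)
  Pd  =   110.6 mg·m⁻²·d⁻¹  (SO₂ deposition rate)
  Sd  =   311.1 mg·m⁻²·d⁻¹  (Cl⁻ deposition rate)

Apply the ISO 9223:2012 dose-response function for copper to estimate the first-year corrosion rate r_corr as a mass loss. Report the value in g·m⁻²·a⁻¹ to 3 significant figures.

r_corr = 6.34 g·m⁻²·a⁻¹

copper: temperature factor f = -0.080·(4.8) = -0.3840
  sulphur-dioxide contribution → 0.1852 μm/a
  chloride contribution → 0.5223 μm/a
  total first-year rate 0.7075 μm/a
Convert to mass loss: 0.7075 μm/a × 8.96 g/cm³ = 6.339 g·m⁻²·a⁻¹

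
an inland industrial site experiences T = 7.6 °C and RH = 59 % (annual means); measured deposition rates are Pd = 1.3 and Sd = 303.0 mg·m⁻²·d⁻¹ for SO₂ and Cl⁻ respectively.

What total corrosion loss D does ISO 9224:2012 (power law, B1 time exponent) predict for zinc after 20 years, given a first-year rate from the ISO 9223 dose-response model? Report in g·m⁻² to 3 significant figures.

D(20) = 130 g·m⁻²

zinc: temperature factor f = +0.038·(-2.4) = -0.0912
  SO₂ term: 0.0129·1.3^0.44·exp(0.046·59-0.0912) = 0.1994
  Cl⁻ term: 0.0175·303.0^0.57·exp(0.008·59+0.085·7.6) = 1.39
  sum: 0.1994 + 1.39 → r_corr = 1.589 μm/a
Long-term exponent b (ISO 9224 Table 2, B1) = 0.813
  D(20) = 1.589 × 20^0.813 = 1.589 × 11.42 = 18.15 μm
  Mass loss = 18.15 μm × 7.14 g/cm³ = 129.6 g·m⁻²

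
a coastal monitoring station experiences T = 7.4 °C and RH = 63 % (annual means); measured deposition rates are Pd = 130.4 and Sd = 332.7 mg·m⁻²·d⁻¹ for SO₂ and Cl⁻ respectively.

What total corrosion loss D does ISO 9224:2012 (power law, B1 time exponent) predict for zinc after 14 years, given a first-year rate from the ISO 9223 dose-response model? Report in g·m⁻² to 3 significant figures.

zinc: f(T) = +0.038·(T−10) [T≤10 °C] = -0.0988
  SO₂ term: 0.0129·130.4^0.44·exp(0.046·63-0.0988) = 1.807
  Cl⁻ term: 0.0175·332.7^0.57·exp(0.008·63+0.085·7.4) = 1.488
  sum: 1.807 + 1.488 → r_corr = 3.295 μm/a
ISO 9224: D(t) = r_corr · t^b with b = 0.813 (zinc, B1)
  D(14) = 3.295 × 14^0.813 = 3.295 × 8.547 = 28.16 μm
  Mass loss = 28.16 μm × 7.14 g/cm³ = 201.1 g·m⁻²

D(14) = 201 g·m⁻²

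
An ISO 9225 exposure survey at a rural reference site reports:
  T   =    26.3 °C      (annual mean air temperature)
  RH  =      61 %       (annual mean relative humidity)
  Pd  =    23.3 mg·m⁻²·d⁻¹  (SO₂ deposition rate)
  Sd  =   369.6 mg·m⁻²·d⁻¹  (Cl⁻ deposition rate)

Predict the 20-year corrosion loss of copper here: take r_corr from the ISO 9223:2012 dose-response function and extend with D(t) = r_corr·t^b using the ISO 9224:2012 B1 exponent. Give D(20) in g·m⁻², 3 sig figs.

D(20) = 117 g·m⁻²

copper: T>10 °C ⇒ hinge -0.080·(26.3−10) = -1.3040
  Pd branch = 0.0053·Pd^0.26·e^(0.059·RH+f) = 0.1193 μm/a
  Sd branch = 0.01025·Sd^0.27·e^(0.036·RH+0.049·T) = 1.65 μm/a
  sum: 0.1193 + 1.65 → r_corr = 1.769 μm/a
Power-law: D(20) = r_corr · 20^0.667
  D(20) = 1.769 × 20^0.667 = 1.769 × 7.375 = 13.05 μm
  Mass loss = 13.05 μm × 8.96 g/cm³ = 116.9 g·m⁻²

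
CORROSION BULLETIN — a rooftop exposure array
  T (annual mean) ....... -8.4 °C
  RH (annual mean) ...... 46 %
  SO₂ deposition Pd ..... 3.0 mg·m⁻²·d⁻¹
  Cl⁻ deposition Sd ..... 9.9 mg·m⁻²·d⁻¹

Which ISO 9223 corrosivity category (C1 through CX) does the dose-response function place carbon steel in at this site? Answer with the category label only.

C2

carbon steel: f(T) = +0.150·(T−10) [T≤10 °C] = -2.7600
  Pd branch = 1.77·Pd^0.52·e^(0.02·RH+f) = 0.4977 μm/a
  Cl⁻ term: 0.102·9.9^0.62·exp(0.033·46+0.04·-8.4) = 1.378
  r_corr = 0.4977 + 1.378 = 1.876 μm/a
Category bounds: 1.3…25 μm/a bracket r_corr ⇒ C2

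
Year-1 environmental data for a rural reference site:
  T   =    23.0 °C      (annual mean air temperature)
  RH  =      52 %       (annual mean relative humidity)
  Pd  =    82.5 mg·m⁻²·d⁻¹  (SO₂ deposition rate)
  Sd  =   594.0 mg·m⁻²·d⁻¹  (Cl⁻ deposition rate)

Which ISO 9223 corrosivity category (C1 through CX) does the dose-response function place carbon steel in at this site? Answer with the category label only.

C5

carbon steel: T>10 °C ⇒ hinge -0.054·(23.0−10) = -0.7020
  sulphur-dioxide contribution → 24.62 μm/a
  chloride contribution → 74.67 μm/a
  total first-year rate 99.29 μm/a
ISO 9223 Table 2 (carbon steel): 80 < 99.3 ≤ 200 μm/a ⇒ C5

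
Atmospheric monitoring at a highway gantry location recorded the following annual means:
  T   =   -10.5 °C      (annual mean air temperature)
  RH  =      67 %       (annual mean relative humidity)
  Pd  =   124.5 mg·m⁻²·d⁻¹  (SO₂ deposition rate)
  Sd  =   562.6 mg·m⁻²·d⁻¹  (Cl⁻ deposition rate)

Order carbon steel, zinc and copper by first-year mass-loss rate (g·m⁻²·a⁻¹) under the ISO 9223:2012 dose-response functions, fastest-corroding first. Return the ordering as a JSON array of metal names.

["carbon steel", "zinc", "copper"]

carbon steel: temperature factor f = +0.150·(-20.5) = -3.0750
  sulphur-dioxide contribution → 3.837 μm/a
  chloride contribution → 31.01 μm/a
  ⇒ r_corr(carbon steel) = 34.85 μm/a
  mass loss = 34.85 μm/a × 7.85 g/cm³ = 273.6 g·m⁻²·a⁻¹
zinc: T≤10 °C ⇒ hinge +0.038·(-10.5−10) = -0.7790
  sulphur-dioxide contribution → 1.078 μm/a
  chloride contribution → 0.4527 μm/a
  total first-year rate 1.531 μm/a
  mass loss = 1.531 μm/a × 7.14 g/cm³ = 10.93 g·m⁻²·a⁻¹
copper: temperature factor f = +0.126·(-20.5) = -2.5830
  sulphur-dioxide contribution → 0.07311 μm/a
  chloride contribution → 0.3779 μm/a
  total first-year rate 0.451 μm/a
  mass loss = 0.451 μm/a × 8.96 g/cm³ = 4.041 g·m⁻²·a⁻¹
Ordering by g·m⁻²·a⁻¹: carbon steel (274) > zinc (10.9) > copper (4.04)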